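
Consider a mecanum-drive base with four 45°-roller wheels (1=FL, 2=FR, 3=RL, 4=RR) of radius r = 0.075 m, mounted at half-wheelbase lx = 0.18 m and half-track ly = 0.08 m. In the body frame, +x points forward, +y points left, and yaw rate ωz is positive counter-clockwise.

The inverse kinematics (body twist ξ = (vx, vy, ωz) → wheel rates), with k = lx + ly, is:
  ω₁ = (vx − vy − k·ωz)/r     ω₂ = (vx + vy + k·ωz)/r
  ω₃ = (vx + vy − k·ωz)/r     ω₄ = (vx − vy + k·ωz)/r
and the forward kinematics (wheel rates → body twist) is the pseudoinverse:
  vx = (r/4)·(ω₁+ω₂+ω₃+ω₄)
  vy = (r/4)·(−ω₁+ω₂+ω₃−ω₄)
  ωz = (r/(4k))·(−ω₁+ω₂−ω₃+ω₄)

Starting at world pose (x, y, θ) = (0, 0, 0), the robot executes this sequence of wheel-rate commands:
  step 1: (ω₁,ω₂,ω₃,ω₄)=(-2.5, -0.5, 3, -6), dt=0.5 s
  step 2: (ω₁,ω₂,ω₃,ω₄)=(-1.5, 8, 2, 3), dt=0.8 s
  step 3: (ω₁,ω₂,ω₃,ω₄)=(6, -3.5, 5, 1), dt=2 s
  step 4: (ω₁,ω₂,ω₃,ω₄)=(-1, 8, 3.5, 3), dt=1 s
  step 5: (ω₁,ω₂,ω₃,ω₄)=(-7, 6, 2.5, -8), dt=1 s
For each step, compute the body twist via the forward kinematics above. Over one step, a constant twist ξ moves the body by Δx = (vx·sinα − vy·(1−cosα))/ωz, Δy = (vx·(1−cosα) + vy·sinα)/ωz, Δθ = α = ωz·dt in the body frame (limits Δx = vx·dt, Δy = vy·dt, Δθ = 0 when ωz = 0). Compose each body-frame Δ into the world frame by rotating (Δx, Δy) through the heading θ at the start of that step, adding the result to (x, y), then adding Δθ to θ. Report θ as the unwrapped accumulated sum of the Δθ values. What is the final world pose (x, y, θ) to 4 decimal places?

(0.7427, 0.1244, -0.8005)

step 1: ξ=(vx,vy,ωz)=(-0.1125, 0.2062, -0.5048), dt=0.5 → body Δ=(-0.0427, 0.1091, -0.2524) → world pose (-0.0427, 0.1091, -0.2524)
step 2: ξ=(vx,vy,ωz)=(0.2156, 0.1594, 0.7572), dt=0.8 → body Δ=(0.1247, 0.1705, 0.6058) → world pose (0.1206, 0.2431, 0.3534)
step 3: ξ=(vx,vy,ωz)=(0.1594, -0.1031, -0.9736), dt=2.0 → body Δ=(0.0074, -0.3224, -1.9471) → world pose (0.2391, -0.0568, -1.5937)
step 4: ξ=(vx,vy,ωz)=(0.2531, 0.1781, 0.6130), dt=1.0 → body Δ=(0.1847, 0.2424, 0.6130) → world pose (0.4772, -0.2470, -0.9808)
step 5: ξ=(vx,vy,ωz)=(-0.1219, 0.4406, 0.1803), dt=1.0 → body Δ=(-0.1608, 0.4273, 0.1803) → world pose (0.7427, 0.1244, -0.8005)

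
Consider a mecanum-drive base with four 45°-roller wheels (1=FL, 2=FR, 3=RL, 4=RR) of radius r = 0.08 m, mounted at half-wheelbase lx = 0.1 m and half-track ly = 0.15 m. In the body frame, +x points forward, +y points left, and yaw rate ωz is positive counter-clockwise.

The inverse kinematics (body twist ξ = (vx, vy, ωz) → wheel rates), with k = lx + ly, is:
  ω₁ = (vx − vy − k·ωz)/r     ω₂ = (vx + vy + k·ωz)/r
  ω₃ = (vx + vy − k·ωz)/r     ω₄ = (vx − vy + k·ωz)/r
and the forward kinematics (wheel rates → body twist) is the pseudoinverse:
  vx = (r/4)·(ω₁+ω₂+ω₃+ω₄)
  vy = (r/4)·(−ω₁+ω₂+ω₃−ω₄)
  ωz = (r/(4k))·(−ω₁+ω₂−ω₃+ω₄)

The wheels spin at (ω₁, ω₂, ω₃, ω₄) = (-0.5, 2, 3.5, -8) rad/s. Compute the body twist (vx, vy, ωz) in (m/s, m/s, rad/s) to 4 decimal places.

(-0.0600, 0.2800, -0.7200)

k = lx + ly = 0.1 + 0.15 = 0.2500
ω₁+ω₂+ω₃+ω₄ = -3.0000  →  vx = (0.08/4)·-3.0000 = -0.0600
−ω₁+ω₂+ω₃−ω₄ = 14.0000  →  vy = (0.08/4)·14.0000 = 0.2800
−ω₁+ω₂−ω₃+ω₄ = -9.0000  →  ωz = (0.08/1.0000)·-9.0000 = -0.7200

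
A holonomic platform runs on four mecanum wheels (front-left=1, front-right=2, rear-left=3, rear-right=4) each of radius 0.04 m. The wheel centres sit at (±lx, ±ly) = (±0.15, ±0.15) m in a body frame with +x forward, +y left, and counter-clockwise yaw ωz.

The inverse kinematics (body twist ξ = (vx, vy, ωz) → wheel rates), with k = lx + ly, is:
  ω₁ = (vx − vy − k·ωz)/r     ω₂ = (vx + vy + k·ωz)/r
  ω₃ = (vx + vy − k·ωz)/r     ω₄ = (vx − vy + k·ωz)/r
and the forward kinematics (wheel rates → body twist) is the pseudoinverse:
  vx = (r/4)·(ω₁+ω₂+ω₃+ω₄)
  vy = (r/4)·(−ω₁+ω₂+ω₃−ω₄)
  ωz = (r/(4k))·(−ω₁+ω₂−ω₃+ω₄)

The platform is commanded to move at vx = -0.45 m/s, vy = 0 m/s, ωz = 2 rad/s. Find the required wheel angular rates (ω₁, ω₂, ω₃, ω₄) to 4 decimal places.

(-26.2500, 3.7500, -26.2500, 3.7500)

k = lx + ly = 0.15 + 0.15 = 0.3000;  k·ωz = 0.3000·2 = 0.6000
ω₁ (FL) = (vx − vy − k·ωz)/r = -1.0500/0.04 = -26.2500
ω₂ (FR) = (vx + vy + k·ωz)/r = 0.1500/0.04 = 3.7500
ω₃ (RL) = (vx + vy − k·ωz)/r = -1.0500/0.04 = -26.2500
ω₄ (RR) = (vx − vy + k·ωz)/r = 0.1500/0.04 = 3.7500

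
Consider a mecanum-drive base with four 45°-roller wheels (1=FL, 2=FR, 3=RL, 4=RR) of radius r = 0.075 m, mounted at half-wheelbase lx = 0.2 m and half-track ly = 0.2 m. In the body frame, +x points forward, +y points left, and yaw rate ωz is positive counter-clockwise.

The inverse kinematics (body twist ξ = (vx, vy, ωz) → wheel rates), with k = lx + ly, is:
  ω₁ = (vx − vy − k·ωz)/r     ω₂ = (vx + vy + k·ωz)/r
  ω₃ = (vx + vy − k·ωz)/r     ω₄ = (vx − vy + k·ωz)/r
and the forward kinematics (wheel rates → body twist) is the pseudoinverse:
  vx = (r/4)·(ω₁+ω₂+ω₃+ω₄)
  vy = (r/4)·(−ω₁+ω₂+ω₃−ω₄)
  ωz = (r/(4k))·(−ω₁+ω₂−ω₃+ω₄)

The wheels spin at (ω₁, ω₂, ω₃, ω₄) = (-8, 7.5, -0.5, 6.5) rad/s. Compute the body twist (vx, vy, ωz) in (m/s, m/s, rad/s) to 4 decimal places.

k = lx + ly = 0.2 + 0.2 = 0.4000
ω₁+ω₂+ω₃+ω₄ = 5.5000  →  vx = (0.075/4)·5.5000 = 0.1031
−ω₁+ω₂+ω₃−ω₄ = 8.5000  →  vy = (0.075/4)·8.5000 = 0.1594
−ω₁+ω₂−ω₃+ω₄ = 22.5000  →  ωz = (0.075/1.6000)·22.5000 = 1.0547

(0.1031, 0.1594, 1.0547)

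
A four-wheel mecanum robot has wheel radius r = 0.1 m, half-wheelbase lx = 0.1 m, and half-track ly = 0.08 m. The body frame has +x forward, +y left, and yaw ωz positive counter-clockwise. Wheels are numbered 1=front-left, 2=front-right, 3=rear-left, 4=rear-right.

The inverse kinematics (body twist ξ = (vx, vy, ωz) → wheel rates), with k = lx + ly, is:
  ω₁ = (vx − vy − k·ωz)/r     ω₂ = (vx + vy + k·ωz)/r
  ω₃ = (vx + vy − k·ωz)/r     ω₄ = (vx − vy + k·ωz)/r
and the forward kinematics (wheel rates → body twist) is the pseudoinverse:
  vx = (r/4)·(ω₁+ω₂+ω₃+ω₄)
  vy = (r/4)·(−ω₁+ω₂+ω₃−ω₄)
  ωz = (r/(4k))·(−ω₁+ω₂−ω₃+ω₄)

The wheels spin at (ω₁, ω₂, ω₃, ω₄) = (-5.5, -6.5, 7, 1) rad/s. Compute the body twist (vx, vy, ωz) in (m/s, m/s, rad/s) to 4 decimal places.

(-0.1000, 0.1250, -0.9722)

k = lx + ly = 0.1 + 0.08 = 0.1800
ω₁+ω₂+ω₃+ω₄ = -4.0000  →  vx = (0.1/4)·-4.0000 = -0.1000
−ω₁+ω₂+ω₃−ω₄ = 5.0000  →  vy = (0.1/4)·5.0000 = 0.1250
−ω₁+ω₂−ω₃+ω₄ = -7.0000  →  ωz = (0.1/0.7200)·-7.0000 = -0.9722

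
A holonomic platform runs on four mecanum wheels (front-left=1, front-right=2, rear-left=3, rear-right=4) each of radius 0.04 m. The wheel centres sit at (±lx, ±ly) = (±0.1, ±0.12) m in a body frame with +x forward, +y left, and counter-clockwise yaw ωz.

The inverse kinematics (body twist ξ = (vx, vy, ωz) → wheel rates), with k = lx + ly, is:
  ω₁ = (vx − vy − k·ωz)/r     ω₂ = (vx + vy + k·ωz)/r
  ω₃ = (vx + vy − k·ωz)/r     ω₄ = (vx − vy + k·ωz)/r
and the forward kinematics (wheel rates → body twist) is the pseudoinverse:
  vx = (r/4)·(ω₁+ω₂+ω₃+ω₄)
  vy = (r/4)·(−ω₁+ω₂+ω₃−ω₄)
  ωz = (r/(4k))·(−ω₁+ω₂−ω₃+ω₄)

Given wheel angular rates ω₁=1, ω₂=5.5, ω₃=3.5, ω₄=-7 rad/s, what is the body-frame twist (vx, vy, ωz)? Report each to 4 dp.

(0.0300, 0.1500, -0.2727)

k = lx + ly = 0.1 + 0.12 = 0.2200
ω₁+ω₂+ω₃+ω₄ = 3.0000  →  vx = (0.04/4)·3.0000 = 0.0300
−ω₁+ω₂+ω₃−ω₄ = 15.0000  →  vy = (0.04/4)·15.0000 = 0.1500
−ω₁+ω₂−ω₃+ω₄ = -6.0000  →  ωz = (0.04/0.8800)·-6.0000 = -0.2727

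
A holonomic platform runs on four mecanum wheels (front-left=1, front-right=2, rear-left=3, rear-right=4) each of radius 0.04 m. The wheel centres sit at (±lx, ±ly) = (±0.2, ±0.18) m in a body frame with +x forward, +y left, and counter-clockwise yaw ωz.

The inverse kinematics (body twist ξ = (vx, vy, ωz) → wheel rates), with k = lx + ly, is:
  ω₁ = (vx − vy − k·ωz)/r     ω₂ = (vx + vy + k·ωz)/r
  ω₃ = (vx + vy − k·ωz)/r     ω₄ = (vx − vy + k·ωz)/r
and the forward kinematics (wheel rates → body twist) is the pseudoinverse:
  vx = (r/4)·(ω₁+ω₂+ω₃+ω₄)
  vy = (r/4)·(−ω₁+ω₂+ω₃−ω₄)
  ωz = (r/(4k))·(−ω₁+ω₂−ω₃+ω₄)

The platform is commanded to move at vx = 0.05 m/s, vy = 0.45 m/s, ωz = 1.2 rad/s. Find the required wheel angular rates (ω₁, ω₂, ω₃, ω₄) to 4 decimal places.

k = lx + ly = 0.2 + 0.18 = 0.3800;  k·ωz = 0.3800·1.2 = 0.4560
ω₁ (FL) = (vx − vy − k·ωz)/r = -0.8560/0.04 = -21.4000
ω₂ (FR) = (vx + vy + k·ωz)/r = 0.9560/0.04 = 23.9000
ω₃ (RL) = (vx + vy − k·ωz)/r = 0.0440/0.04 = 1.1000
ω₄ (RR) = (vx − vy + k·ωz)/r = 0.0560/0.04 = 1.4000

(-21.4000, 23.9000, 1.1000, 1.4000)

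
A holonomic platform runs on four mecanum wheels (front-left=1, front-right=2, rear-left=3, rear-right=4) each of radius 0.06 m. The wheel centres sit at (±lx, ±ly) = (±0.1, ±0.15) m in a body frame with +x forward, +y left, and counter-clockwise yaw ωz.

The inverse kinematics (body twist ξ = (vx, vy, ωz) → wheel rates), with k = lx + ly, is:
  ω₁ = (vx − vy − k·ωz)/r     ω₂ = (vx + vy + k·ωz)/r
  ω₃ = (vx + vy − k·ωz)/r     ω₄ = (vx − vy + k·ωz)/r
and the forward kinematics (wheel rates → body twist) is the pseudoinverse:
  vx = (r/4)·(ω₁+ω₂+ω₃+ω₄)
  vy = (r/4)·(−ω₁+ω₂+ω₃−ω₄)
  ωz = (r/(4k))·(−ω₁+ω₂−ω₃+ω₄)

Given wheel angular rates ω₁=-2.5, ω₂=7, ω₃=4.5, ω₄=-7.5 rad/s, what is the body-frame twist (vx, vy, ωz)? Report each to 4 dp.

k = lx + ly = 0.1 + 0.15 = 0.2500
ω₁+ω₂+ω₃+ω₄ = 1.5000  →  vx = (0.06/4)·1.5000 = 0.0225
−ω₁+ω₂+ω₃−ω₄ = 21.5000  →  vy = (0.06/4)·21.5000 = 0.3225
−ω₁+ω₂−ω₃+ω₄ = -2.5000  →  ωz = (0.06/1.0000)·-2.5000 = -0.1500

(0.0225, 0.3225, -0.1500)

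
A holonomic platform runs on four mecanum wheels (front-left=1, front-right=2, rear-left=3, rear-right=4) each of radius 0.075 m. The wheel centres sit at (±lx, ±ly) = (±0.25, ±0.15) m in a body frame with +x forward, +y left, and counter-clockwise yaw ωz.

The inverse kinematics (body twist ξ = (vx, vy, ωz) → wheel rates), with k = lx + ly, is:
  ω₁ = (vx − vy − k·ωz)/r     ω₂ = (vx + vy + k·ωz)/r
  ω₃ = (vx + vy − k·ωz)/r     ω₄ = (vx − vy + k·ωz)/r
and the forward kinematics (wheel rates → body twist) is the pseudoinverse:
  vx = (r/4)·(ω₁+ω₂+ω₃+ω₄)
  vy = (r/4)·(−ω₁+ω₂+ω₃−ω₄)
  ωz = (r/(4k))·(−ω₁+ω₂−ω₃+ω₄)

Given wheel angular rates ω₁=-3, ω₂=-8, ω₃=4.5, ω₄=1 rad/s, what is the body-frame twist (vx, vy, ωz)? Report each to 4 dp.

(-0.1031, -0.0281, -0.3984)

k = lx + ly = 0.25 + 0.15 = 0.4000
ω₁+ω₂+ω₃+ω₄ = -5.5000  →  vx = (0.075/4)·-5.5000 = -0.1031
−ω₁+ω₂+ω₃−ω₄ = -1.5000  →  vy = (0.075/4)·-1.5000 = -0.0281
−ω₁+ω₂−ω₃+ω₄ = -8.5000  →  ωz = (0.075/1.6000)·-8.5000 = -0.3984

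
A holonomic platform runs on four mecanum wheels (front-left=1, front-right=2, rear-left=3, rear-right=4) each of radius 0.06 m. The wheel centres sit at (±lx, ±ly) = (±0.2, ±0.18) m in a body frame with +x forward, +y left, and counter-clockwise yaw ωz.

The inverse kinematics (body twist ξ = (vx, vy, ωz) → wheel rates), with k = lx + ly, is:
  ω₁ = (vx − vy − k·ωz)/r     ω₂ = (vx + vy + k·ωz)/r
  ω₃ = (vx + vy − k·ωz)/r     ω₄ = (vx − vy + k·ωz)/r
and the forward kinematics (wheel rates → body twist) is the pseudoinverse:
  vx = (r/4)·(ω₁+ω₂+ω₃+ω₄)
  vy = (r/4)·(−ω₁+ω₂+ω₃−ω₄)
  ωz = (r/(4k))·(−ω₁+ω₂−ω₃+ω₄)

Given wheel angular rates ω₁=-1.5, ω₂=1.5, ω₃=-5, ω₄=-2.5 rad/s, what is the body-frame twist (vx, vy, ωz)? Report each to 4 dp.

k = lx + ly = 0.2 + 0.18 = 0.3800
ω₁+ω₂+ω₃+ω₄ = -7.5000  →  vx = (0.06/4)·-7.5000 = -0.1125
−ω₁+ω₂+ω₃−ω₄ = 0.5000  →  vy = (0.06/4)·0.5000 = 0.0075
−ω₁+ω₂−ω₃+ω₄ = 5.5000  →  ωz = (0.06/1.5200)·5.5000 = 0.2171

(-0.1125, 0.0075, 0.2171)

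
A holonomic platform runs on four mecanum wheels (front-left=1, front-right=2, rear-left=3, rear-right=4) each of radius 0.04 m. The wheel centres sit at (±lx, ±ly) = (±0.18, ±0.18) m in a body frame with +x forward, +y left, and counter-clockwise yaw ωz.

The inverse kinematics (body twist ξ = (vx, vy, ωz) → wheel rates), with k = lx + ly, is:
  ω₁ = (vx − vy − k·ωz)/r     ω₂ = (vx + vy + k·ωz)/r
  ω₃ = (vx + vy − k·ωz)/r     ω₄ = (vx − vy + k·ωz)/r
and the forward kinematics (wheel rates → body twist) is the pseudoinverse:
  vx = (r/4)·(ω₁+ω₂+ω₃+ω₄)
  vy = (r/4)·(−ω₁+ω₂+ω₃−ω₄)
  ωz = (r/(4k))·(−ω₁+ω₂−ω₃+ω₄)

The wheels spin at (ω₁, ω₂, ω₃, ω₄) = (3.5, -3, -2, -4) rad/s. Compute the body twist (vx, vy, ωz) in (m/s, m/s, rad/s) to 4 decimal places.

k = lx + ly = 0.18 + 0.18 = 0.3600
ω₁+ω₂+ω₃+ω₄ = -5.5000  →  vx = (0.04/4)·-5.5000 = -0.0550
−ω₁+ω₂+ω₃−ω₄ = -4.5000  →  vy = (0.04/4)·-4.5000 = -0.0450
−ω₁+ω₂−ω₃+ω₄ = -8.5000  →  ωz = (0.04/1.4400)·-8.5000 = -0.2361

(-0.0550, -0.0450, -0.2361)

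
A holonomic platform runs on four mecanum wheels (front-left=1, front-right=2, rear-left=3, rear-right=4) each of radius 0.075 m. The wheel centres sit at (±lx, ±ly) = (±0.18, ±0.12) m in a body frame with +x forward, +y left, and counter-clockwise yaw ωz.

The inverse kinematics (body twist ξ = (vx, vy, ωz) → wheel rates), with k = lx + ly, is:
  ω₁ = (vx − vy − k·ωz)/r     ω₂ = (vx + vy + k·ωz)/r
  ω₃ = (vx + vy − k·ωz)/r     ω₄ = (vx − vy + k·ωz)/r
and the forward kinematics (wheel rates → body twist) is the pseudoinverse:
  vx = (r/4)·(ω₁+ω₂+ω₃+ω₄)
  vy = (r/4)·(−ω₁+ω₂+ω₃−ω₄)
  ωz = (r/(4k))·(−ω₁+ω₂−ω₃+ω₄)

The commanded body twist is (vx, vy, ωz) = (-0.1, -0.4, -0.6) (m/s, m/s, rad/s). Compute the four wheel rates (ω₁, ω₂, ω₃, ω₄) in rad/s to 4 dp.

k = lx + ly = 0.18 + 0.12 = 0.3000;  k·ωz = 0.3000·-0.6 = -0.1800
ω₁ (FL) = (vx − vy − k·ωz)/r = 0.4800/0.075 = 6.4000
ω₂ (FR) = (vx + vy + k·ωz)/r = -0.6800/0.075 = -9.0667
ω₃ (RL) = (vx + vy − k·ωz)/r = -0.3200/0.075 = -4.2667
ω₄ (RR) = (vx − vy + k·ωz)/r = 0.1200/0.075 = 1.6000

(6.4000, -9.0667, -4.2667, 1.6000)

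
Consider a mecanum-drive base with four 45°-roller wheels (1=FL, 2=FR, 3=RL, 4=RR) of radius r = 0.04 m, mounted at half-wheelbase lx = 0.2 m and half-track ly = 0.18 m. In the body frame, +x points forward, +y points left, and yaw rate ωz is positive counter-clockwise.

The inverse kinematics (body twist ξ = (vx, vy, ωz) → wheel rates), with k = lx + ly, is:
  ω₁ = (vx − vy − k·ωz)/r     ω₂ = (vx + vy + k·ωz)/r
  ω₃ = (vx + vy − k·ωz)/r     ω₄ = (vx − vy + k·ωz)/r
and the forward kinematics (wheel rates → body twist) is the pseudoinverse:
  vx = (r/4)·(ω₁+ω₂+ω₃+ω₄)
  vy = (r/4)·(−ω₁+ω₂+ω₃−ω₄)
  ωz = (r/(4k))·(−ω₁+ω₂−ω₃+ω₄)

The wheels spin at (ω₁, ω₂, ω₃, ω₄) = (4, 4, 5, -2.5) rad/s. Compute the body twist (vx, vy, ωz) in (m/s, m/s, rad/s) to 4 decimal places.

(0.1050, 0.0750, -0.1974)

k = lx + ly = 0.2 + 0.18 = 0.3800
ω₁+ω₂+ω₃+ω₄ = 10.5000  →  vx = (0.04/4)·10.5000 = 0.1050
−ω₁+ω₂+ω₃−ω₄ = 7.5000  →  vy = (0.04/4)·7.5000 = 0.0750
−ω₁+ω₂−ω₃+ω₄ = -7.5000  →  ωz = (0.04/1.5200)·-7.5000 = -0.1974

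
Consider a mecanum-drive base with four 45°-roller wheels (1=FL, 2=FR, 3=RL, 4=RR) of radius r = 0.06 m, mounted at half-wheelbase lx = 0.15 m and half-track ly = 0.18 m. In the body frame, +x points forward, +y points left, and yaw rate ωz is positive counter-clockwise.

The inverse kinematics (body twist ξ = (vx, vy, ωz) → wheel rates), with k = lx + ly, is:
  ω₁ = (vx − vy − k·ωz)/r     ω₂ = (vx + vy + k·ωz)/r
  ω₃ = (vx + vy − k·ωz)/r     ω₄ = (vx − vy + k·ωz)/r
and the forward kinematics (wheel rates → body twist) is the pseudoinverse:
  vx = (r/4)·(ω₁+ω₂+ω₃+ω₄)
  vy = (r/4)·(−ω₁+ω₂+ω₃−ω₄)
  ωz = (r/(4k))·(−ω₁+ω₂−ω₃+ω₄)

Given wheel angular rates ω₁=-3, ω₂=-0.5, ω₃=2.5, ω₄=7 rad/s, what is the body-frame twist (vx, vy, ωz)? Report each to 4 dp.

k = lx + ly = 0.15 + 0.18 = 0.3300
ω₁+ω₂+ω₃+ω₄ = 6.0000  →  vx = (0.06/4)·6.0000 = 0.0900
−ω₁+ω₂+ω₃−ω₄ = -2.0000  →  vy = (0.06/4)·-2.0000 = -0.0300
−ω₁+ω₂−ω₃+ω₄ = 7.0000  →  ωz = (0.06/1.3200)·7.0000 = 0.3182

(0.0900, -0.0300, 0.3182)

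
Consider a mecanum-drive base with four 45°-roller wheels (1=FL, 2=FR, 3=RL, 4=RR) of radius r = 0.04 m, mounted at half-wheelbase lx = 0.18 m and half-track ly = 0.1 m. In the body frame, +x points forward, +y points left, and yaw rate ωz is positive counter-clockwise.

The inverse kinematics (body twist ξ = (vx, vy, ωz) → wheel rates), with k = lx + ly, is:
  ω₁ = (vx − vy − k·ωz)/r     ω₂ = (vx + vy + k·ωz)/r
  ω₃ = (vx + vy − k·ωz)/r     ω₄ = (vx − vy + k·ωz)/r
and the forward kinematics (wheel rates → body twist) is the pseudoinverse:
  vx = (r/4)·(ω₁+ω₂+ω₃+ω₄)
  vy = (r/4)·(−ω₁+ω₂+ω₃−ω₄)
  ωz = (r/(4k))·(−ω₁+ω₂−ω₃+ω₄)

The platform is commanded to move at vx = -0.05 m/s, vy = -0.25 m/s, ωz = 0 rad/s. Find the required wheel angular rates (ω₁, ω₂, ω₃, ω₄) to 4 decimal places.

(5.0000, -7.5000, -7.5000, 5.0000)

k = lx + ly = 0.18 + 0.1 = 0.2800;  k·ωz = 0.2800·0 = 0.0000
ω₁ (FL) = (vx − vy − k·ωz)/r = 0.2000/0.04 = 5.0000
ω₂ (FR) = (vx + vy + k·ωz)/r = -0.3000/0.04 = -7.5000
ω₃ (RL) = (vx + vy − k·ωz)/r = -0.3000/0.04 = -7.5000
ω₄ (RR) = (vx − vy + k·ωz)/r = 0.2000/0.04 = 5.0000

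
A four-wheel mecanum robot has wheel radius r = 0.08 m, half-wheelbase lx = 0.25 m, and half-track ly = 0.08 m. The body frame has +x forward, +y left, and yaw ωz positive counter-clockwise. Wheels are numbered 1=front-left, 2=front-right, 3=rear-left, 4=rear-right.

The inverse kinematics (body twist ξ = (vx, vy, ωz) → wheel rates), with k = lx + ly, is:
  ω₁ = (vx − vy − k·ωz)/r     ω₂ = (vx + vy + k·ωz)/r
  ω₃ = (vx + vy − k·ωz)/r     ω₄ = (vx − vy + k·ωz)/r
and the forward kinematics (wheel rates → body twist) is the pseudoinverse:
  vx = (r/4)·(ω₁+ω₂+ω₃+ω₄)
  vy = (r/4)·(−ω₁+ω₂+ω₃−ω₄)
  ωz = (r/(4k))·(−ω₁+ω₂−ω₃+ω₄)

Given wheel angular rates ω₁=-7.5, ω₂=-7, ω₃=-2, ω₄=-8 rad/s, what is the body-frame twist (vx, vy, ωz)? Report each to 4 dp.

(-0.4900, 0.1300, -0.3333)

k = lx + ly = 0.25 + 0.08 = 0.3300
ω₁+ω₂+ω₃+ω₄ = -24.5000  →  vx = (0.08/4)·-24.5000 = -0.4900
−ω₁+ω₂+ω₃−ω₄ = 6.5000  →  vy = (0.08/4)·6.5000 = 0.1300
−ω₁+ω₂−ω₃+ω₄ = -5.5000  →  ωz = (0.08/1.3200)·-5.5000 = -0.3333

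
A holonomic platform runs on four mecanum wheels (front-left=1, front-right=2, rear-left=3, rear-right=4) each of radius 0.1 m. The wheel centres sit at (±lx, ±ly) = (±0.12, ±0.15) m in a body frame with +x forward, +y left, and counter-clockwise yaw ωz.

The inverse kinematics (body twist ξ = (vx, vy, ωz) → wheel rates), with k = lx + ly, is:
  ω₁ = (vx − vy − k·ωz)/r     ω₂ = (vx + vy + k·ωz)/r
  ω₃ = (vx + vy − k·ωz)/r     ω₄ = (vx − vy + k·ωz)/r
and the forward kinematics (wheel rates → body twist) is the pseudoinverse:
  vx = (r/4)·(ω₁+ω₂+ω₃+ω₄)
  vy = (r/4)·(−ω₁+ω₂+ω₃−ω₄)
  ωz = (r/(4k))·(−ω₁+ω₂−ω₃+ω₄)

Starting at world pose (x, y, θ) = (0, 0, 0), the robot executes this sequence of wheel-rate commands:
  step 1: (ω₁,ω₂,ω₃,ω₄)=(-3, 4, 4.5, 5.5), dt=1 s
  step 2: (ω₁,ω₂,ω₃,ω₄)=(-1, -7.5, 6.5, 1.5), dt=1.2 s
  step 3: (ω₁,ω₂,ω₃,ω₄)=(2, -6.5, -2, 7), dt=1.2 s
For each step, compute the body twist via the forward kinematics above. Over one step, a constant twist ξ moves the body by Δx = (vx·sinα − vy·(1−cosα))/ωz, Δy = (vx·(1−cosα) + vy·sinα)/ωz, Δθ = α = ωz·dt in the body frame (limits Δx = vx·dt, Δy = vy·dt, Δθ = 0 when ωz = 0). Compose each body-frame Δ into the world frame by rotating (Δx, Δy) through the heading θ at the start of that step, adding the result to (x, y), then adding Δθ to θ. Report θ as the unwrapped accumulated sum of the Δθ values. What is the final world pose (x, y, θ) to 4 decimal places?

step 1: ξ=(vx,vy,ωz)=(0.2750, 0.1500, 0.7407), dt=1.0 → body Δ=(0.1975, 0.2339, 0.7407) → world pose (0.1975, 0.2339, 0.7407)
step 2: ξ=(vx,vy,ωz)=(-0.0125, -0.0375, -1.0648), dt=1.2 → body Δ=(-0.0363, -0.0254, -1.2778) → world pose (0.1878, 0.1907, -0.5370)
step 3: ξ=(vx,vy,ωz)=(0.0125, -0.4375, 0.0463), dt=1.2 → body Δ=(0.0296, -0.5243, 0.0556) → world pose (-0.0550, -0.2749, -0.4815)

(-0.0550, -0.2749, -0.4815)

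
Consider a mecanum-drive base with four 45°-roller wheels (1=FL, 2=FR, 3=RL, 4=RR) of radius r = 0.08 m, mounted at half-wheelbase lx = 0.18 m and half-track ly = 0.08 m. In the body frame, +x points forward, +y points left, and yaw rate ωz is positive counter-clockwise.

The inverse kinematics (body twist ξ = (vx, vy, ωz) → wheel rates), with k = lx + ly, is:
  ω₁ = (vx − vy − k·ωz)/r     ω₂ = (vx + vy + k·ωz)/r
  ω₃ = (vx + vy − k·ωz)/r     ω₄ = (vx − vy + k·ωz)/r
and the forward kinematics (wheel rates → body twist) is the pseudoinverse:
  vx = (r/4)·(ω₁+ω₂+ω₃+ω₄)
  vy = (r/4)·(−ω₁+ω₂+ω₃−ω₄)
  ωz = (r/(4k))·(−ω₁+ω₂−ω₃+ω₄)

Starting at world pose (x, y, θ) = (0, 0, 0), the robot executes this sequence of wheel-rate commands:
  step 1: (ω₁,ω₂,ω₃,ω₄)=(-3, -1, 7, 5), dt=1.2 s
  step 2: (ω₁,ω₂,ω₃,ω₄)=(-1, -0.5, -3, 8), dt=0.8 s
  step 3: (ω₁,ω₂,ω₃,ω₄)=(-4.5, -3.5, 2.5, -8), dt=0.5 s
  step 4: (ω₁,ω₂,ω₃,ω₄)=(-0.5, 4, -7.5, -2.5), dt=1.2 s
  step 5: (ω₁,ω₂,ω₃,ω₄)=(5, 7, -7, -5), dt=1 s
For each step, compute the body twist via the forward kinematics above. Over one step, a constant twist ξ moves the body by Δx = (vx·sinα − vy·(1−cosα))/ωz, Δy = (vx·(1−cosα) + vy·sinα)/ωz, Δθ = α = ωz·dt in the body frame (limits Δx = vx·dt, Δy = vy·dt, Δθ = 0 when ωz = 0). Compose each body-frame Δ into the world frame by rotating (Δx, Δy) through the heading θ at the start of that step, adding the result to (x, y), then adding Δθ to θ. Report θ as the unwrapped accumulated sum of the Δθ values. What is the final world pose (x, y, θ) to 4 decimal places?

(0.0278, -0.1222, 1.5269)

step 1: ξ=(vx,vy,ωz)=(0.1600, 0.0800, 0.0000), dt=1.2 → body Δ=(0.1920, 0.0960, 0.0000) → world pose (0.1920, 0.0960, 0.0000)
step 2: ξ=(vx,vy,ωz)=(0.0700, -0.2100, 0.8846), dt=0.8 → body Δ=(0.1084, -0.1353, 0.7077) → world pose (0.3004, -0.0393, 0.7077)
step 3: ξ=(vx,vy,ωz)=(-0.2700, 0.2300, -0.7308), dt=0.5 → body Δ=(-0.1112, 0.1368, -0.3654) → world pose (0.1270, -0.0077, 0.3423)
step 4: ξ=(vx,vy,ωz)=(-0.1300, -0.0100, 0.7308), dt=1.2 → body Δ=(-0.1318, -0.0746, 0.8769) → world pose (0.0278, -0.1222, 1.2192)
step 5: ξ=(vx,vy,ωz)=(0.0000, 0.0000, 0.3077), dt=1.0 → body Δ=(0.0000, 0.0000, 0.3077) → world pose (0.0278, -0.1222, 1.5269)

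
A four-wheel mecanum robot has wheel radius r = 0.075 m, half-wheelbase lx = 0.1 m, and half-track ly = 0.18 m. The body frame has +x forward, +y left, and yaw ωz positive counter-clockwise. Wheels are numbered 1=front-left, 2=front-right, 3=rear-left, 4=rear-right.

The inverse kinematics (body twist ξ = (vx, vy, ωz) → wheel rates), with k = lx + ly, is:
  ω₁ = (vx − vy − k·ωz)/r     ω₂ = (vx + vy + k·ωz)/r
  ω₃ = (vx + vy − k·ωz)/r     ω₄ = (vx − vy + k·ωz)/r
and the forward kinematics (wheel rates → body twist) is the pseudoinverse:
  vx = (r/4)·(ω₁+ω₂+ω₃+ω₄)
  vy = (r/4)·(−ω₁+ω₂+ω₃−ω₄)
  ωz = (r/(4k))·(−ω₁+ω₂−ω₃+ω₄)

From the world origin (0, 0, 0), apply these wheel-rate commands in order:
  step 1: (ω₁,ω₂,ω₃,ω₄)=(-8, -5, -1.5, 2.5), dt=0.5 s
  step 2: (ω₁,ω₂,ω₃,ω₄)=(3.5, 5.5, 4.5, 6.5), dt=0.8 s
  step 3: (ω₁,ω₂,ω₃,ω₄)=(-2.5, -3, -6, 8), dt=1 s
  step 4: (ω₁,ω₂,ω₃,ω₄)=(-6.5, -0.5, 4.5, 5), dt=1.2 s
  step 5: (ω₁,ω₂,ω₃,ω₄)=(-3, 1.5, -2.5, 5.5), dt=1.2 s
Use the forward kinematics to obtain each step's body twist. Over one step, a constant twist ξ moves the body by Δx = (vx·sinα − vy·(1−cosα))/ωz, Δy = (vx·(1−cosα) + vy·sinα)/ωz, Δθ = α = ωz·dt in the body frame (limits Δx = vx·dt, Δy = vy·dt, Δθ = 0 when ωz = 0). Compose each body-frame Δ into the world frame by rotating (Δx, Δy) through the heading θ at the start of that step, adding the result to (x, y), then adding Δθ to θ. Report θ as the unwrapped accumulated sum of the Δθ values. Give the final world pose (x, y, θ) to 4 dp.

step 1: ξ=(vx,vy,ωz)=(-0.2250, -0.0188, 0.4688), dt=0.5 → body Δ=(-0.1104, -0.0224, 0.2344) → world pose (-0.1104, -0.0224, 0.2344)
step 2: ξ=(vx,vy,ωz)=(0.3750, 0.0000, 0.2679), dt=0.8 → body Δ=(0.2977, 0.0320, 0.2143) → world pose (0.1718, 0.0779, 0.4487)
step 3: ξ=(vx,vy,ωz)=(-0.0656, -0.2719, 0.9040), dt=1.0 → body Δ=(0.0577, -0.2640, 0.9040) → world pose (0.3383, -0.1350, 1.3527)
step 4: ξ=(vx,vy,ωz)=(0.0469, 0.1031, 0.4353), dt=1.2 → body Δ=(0.0221, 0.1326, 0.5223) → world pose (0.2136, -0.0847, 1.8750)
step 5: ξ=(vx,vy,ωz)=(0.0281, -0.0656, 0.8371), dt=1.2 → body Δ=(0.0647, -0.0506, 1.0045) → world pose (0.2425, -0.0078, 2.8795)

(0.2425, -0.0078, 2.8795)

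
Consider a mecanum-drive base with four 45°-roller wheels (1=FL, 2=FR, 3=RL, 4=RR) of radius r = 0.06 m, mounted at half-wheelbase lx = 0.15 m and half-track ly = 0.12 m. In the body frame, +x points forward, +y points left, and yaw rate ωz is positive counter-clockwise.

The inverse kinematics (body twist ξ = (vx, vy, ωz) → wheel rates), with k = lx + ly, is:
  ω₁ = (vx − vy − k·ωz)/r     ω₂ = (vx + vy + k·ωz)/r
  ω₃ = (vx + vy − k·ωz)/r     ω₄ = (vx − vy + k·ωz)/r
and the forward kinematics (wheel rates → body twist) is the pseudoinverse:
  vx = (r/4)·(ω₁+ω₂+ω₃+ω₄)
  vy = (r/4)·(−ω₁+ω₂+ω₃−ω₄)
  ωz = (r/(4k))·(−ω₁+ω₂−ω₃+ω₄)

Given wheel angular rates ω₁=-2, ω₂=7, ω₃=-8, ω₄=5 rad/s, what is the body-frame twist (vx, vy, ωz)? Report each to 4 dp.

(0.0300, -0.0600, 1.2222)

k = lx + ly = 0.15 + 0.12 = 0.2700
ω₁+ω₂+ω₃+ω₄ = 2.0000  →  vx = (0.06/4)·2.0000 = 0.0300
−ω₁+ω₂+ω₃−ω₄ = -4.0000  →  vy = (0.06/4)·-4.0000 = -0.0600
−ω₁+ω₂−ω₃+ω₄ = 22.0000  →  ωz = (0.06/1.0800)·22.0000 = 1.2222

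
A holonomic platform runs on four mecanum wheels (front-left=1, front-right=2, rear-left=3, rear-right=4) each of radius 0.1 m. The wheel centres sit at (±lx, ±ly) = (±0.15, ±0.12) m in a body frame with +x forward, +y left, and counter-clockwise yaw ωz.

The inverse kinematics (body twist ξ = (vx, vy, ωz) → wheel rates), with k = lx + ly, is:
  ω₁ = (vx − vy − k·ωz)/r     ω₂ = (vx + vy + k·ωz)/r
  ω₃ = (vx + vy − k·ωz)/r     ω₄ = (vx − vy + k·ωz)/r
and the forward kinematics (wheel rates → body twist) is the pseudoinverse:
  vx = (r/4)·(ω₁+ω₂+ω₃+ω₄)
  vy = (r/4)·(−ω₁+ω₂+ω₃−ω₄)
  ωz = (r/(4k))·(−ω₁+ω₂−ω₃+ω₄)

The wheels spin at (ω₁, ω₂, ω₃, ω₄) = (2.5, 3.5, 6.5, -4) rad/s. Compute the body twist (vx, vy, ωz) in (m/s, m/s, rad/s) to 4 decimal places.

(0.2125, 0.2875, -0.8796)

k = lx + ly = 0.15 + 0.12 = 0.2700
ω₁+ω₂+ω₃+ω₄ = 8.5000  →  vx = (0.1/4)·8.5000 = 0.2125
−ω₁+ω₂+ω₃−ω₄ = 11.5000  →  vy = (0.1/4)·11.5000 = 0.2875
−ω₁+ω₂−ω₃+ω₄ = -9.5000  →  ωz = (0.1/1.0800)·-9.5000 = -0.8796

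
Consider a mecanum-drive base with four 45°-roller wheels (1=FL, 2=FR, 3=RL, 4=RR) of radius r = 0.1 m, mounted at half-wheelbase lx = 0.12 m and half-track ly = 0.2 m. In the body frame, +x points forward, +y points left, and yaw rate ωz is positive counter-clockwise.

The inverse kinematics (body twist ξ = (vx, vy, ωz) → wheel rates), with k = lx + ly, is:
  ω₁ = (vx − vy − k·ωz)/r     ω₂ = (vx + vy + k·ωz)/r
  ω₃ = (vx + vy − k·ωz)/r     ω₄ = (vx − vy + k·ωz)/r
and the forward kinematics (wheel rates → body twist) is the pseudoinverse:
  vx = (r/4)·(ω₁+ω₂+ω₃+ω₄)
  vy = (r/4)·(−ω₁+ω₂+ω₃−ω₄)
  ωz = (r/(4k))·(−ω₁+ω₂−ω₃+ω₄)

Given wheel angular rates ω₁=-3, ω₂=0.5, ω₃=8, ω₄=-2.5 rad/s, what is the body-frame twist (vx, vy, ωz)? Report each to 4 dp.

k = lx + ly = 0.12 + 0.2 = 0.3200
ω₁+ω₂+ω₃+ω₄ = 3.0000  →  vx = (0.1/4)·3.0000 = 0.0750
−ω₁+ω₂+ω₃−ω₄ = 14.0000  →  vy = (0.1/4)·14.0000 = 0.3500
−ω₁+ω₂−ω₃+ω₄ = -7.0000  →  ωz = (0.1/1.2800)·-7.0000 = -0.5469

(0.0750, 0.3500, -0.5469)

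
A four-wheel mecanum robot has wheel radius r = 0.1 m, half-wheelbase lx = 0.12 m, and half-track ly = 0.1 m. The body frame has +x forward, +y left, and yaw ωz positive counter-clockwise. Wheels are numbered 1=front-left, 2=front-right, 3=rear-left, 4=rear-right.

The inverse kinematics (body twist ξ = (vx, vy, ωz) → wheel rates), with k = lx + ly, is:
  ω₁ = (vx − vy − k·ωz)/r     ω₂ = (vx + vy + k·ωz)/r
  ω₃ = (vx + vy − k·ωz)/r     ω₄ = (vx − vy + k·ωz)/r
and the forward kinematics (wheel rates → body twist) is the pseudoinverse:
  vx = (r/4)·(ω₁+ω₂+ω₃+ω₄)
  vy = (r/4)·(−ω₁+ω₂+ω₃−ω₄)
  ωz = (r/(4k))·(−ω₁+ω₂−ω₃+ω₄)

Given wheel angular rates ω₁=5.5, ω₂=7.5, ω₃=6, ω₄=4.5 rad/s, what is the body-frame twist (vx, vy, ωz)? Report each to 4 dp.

(0.5875, 0.0875, 0.0568)

k = lx + ly = 0.12 + 0.1 = 0.2200
ω₁+ω₂+ω₃+ω₄ = 23.5000  →  vx = (0.1/4)·23.5000 = 0.5875
−ω₁+ω₂+ω₃−ω₄ = 3.5000  →  vy = (0.1/4)·3.5000 = 0.0875
−ω₁+ω₂−ω₃+ω₄ = 0.5000  →  ωz = (0.1/0.8800)·0.5000 = 0.0568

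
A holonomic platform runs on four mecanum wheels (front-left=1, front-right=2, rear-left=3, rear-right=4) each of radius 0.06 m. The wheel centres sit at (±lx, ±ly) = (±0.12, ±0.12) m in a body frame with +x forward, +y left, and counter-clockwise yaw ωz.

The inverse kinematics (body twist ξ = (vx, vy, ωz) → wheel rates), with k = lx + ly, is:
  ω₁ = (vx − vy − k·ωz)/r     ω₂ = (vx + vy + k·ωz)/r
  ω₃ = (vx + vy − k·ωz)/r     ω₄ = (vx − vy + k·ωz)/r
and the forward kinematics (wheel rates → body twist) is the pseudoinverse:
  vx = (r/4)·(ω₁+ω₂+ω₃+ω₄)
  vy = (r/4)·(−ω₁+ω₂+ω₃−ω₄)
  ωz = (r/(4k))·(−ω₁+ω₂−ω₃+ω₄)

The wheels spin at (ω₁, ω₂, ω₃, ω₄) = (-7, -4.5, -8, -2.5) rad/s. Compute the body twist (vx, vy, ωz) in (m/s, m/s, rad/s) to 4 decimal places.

k = lx + ly = 0.12 + 0.12 = 0.2400
ω₁+ω₂+ω₃+ω₄ = -22.0000  →  vx = (0.06/4)·-22.0000 = -0.3300
−ω₁+ω₂+ω₃−ω₄ = -3.0000  →  vy = (0.06/4)·-3.0000 = -0.0450
−ω₁+ω₂−ω₃+ω₄ = 8.0000  →  ωz = (0.06/0.9600)·8.0000 = 0.5000

(-0.3300, -0.0450, 0.5000)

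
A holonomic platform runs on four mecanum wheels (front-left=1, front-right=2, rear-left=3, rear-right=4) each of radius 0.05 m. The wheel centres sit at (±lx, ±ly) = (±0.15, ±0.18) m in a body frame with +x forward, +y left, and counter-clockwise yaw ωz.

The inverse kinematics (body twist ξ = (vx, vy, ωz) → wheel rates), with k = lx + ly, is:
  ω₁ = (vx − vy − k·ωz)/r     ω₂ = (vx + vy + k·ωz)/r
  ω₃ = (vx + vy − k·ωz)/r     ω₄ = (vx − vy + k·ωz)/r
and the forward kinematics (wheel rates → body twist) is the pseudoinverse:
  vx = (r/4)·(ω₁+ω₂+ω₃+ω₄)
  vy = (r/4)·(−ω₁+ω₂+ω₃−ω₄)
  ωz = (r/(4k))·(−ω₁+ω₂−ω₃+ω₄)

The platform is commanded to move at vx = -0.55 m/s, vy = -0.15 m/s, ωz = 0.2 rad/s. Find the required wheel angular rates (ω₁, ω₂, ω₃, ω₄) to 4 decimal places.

k = lx + ly = 0.15 + 0.18 = 0.3300;  k·ωz = 0.3300·0.2 = 0.0660
ω₁ (FL) = (vx − vy − k·ωz)/r = -0.4660/0.05 = -9.3200
ω₂ (FR) = (vx + vy + k·ωz)/r = -0.6340/0.05 = -12.6800
ω₃ (RL) = (vx + vy − k·ωz)/r = -0.7660/0.05 = -15.3200
ω₄ (RR) = (vx − vy + k·ωz)/r = -0.3340/0.05 = -6.6800

(-9.3200, -12.6800, -15.3200, -6.6800)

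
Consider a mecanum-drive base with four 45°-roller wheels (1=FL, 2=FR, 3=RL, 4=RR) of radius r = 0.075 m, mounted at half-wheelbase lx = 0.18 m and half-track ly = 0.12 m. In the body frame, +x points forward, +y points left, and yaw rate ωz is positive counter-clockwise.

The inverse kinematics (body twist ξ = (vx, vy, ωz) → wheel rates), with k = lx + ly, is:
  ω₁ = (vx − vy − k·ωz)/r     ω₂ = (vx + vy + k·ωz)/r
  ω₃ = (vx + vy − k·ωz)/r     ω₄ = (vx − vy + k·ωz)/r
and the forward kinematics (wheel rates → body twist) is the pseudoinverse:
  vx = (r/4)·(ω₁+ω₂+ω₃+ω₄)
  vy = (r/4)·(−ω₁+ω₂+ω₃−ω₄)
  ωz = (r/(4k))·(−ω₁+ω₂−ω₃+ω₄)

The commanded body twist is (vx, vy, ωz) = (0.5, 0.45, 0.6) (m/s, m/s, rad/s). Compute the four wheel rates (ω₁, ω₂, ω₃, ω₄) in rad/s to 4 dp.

k = lx + ly = 0.18 + 0.12 = 0.3000;  k·ωz = 0.3000·0.6 = 0.1800
ω₁ (FL) = (vx − vy − k·ωz)/r = -0.1300/0.075 = -1.7333
ω₂ (FR) = (vx + vy + k·ωz)/r = 1.1300/0.075 = 15.0667
ω₃ (RL) = (vx + vy − k·ωz)/r = 0.7700/0.075 = 10.2667
ω₄ (RR) = (vx − vy + k·ωz)/r = 0.2300/0.075 = 3.0667

(-1.7333, 15.0667, 10.2667, 3.0667)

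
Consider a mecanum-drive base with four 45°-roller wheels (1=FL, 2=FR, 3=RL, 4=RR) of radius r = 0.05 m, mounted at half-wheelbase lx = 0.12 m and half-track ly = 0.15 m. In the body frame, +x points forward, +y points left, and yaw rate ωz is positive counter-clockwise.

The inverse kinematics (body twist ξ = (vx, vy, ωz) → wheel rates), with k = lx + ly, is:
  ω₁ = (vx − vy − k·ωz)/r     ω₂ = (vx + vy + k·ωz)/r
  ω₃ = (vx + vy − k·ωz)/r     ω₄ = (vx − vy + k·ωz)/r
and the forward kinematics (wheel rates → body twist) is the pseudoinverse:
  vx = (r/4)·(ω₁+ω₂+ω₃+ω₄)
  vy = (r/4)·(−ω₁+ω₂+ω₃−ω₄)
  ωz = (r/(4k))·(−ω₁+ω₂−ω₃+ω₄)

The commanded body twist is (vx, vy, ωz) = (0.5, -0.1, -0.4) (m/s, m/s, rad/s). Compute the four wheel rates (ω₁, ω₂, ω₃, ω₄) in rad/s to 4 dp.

k = lx + ly = 0.12 + 0.15 = 0.2700;  k·ωz = 0.2700·-0.4 = -0.1080
ω₁ (FL) = (vx − vy − k·ωz)/r = 0.7080/0.05 = 14.1600
ω₂ (FR) = (vx + vy + k·ωz)/r = 0.2920/0.05 = 5.8400
ω₃ (RL) = (vx + vy − k·ωz)/r = 0.5080/0.05 = 10.1600
ω₄ (RR) = (vx − vy + k·ωz)/r = 0.4920/0.05 = 9.8400

(14.1600, 5.8400, 10.1600, 9.8400)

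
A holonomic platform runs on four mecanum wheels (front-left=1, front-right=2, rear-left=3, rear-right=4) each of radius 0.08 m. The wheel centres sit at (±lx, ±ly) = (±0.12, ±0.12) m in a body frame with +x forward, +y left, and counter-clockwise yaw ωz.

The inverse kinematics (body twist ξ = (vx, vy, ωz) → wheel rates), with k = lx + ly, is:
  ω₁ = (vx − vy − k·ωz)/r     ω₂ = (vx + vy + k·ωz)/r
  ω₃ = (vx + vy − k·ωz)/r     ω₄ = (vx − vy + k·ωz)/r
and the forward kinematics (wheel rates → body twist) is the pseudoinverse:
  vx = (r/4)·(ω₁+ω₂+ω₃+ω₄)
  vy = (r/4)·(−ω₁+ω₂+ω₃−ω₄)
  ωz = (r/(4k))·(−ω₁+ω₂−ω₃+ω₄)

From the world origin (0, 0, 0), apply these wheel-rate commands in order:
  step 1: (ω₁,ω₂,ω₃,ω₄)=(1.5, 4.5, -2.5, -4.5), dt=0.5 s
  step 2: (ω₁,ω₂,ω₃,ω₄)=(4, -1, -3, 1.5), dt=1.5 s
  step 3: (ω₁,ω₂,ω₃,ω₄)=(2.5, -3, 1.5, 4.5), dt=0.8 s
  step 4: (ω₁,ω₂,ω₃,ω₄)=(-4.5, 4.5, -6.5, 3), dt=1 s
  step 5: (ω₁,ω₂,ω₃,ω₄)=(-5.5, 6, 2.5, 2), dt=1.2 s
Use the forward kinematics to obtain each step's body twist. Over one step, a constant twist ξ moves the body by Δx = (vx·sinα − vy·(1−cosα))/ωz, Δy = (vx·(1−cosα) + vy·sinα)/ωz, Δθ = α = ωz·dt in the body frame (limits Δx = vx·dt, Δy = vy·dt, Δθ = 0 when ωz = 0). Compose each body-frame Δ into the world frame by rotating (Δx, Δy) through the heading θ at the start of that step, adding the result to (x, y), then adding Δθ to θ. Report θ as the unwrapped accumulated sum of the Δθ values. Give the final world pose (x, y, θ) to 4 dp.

step 1: ξ=(vx,vy,ωz)=(-0.0200, 0.1000, 0.0833), dt=0.5 → body Δ=(-0.0110, 0.0498, 0.0417) → world pose (-0.0110, 0.0498, 0.0417)
step 2: ξ=(vx,vy,ωz)=(0.0300, -0.1900, -0.0417), dt=1.5 → body Δ=(0.0361, -0.2862, -0.0625) → world pose (0.0369, -0.2347, -0.0208)
step 3: ξ=(vx,vy,ωz)=(0.1100, -0.1700, -0.2083), dt=0.8 → body Δ=(0.0763, -0.1427, -0.1667) → world pose (0.1102, -0.3789, -0.1875)
step 4: ξ=(vx,vy,ωz)=(-0.0700, -0.0100, 1.5417), dt=1.0 → body Δ=(-0.0391, -0.0506, 1.5417) → world pose (0.0624, -0.4213, 1.3542)
step 5: ξ=(vx,vy,ωz)=(0.1000, 0.2400, 0.9167), dt=1.2 → body Δ=(-0.0458, 0.2929, 1.1000) → world pose (-0.2336, -0.4031, 2.4542)

(-0.2336, -0.4031, 2.4542)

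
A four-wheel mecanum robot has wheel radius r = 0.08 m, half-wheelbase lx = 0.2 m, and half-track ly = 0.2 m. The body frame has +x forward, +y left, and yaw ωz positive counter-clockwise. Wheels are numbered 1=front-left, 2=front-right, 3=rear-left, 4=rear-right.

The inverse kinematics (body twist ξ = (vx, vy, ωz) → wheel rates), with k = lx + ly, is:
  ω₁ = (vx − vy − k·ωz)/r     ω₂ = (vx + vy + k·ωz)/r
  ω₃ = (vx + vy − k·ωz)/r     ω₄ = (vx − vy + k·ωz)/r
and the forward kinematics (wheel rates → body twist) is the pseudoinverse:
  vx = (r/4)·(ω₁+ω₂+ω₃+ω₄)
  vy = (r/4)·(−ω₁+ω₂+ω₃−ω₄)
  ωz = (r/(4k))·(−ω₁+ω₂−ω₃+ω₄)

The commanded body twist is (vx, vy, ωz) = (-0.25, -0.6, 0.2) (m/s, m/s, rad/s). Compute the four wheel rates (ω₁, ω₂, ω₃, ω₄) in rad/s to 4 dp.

(3.3750, -9.6250, -11.6250, 5.3750)

k = lx + ly = 0.2 + 0.2 = 0.4000;  k·ωz = 0.4000·0.2 = 0.0800
ω₁ (FL) = (vx − vy − k·ωz)/r = 0.2700/0.08 = 3.3750
ω₂ (FR) = (vx + vy + k·ωz)/r = -0.7700/0.08 = -9.6250
ω₃ (RL) = (vx + vy − k·ωz)/r = -0.9300/0.08 = -11.6250
ω₄ (RR) = (vx − vy + k·ωz)/r = 0.4300/0.08 = 5.3750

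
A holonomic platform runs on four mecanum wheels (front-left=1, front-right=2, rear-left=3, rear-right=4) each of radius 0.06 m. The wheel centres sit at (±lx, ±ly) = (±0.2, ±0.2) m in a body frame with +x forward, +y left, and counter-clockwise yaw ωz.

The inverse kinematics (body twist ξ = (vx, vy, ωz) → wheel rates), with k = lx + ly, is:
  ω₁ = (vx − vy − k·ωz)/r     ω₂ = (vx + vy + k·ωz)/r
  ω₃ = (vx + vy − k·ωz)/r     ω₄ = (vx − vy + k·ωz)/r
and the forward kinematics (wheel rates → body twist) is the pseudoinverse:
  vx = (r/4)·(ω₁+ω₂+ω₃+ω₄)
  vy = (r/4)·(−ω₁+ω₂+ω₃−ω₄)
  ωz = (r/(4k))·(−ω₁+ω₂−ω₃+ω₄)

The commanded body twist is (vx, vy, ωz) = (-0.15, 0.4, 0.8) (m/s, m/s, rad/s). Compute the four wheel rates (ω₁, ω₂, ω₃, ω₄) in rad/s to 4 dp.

k = lx + ly = 0.2 + 0.2 = 0.4000;  k·ωz = 0.4000·0.8 = 0.3200
ω₁ (FL) = (vx − vy − k·ωz)/r = -0.8700/0.06 = -14.5000
ω₂ (FR) = (vx + vy + k·ωz)/r = 0.5700/0.06 = 9.5000
ω₃ (RL) = (vx + vy − k·ωz)/r = -0.0700/0.06 = -1.1667
ω₄ (RR) = (vx − vy + k·ωz)/r = -0.2300/0.06 = -3.8333

(-14.5000, 9.5000, -1.1667, -3.8333)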